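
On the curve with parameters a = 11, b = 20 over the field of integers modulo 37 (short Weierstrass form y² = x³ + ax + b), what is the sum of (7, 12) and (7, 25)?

O

The two points share x = 7 and their y-coordinates satisfy 12 + 25 ≡ 0 (mod 37), so they are inverses. Their sum is 𝒪.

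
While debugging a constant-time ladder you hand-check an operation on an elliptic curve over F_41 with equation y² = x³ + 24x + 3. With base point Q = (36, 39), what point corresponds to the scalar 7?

Repeated addition: build up to 7Q.
2Q: tangent at (36, 39): λ = (3·36² + 24)/(2·39) ≡ 17/37. 37⁻¹ ≡ 10 (mod 41) since 37·10 = 370 ≡ 1, so λ ≡ 17·10 ≡ 6.
  x = λ² - 36 - 36 = 36 - 72 ≡ 5; y = λ·(36 - 5) - 39 ≡ 24. → (5, 24)
3Q: (5, 24) + (36, 39). λ = (39 - 24)/(36 - 5) ≡ 15/31 mod 41. 31⁻¹ ≡ 4 (mod 41) since 31·4 = 124 ≡ 1, so λ ≡ 19.
  x = λ² - 5 - 36 = 361 - 41 ≡ 33; y = λ·(5 - 33) - 24 ≡ 18. → (33, 18)
4Q: (33, 18) + (36, 39). λ = (39 - 18)/(36 - 33) ≡ 21/3 mod 41. 3⁻¹ ≡ 14 (mod 41) since 3·14 = 42 ≡ 1, so λ ≡ 7.
  x = λ² - 33 - 36 = 49 - 69 ≡ 21; y = λ·(33 - 21) - 18 ≡ 25. → (21, 25)
5Q: (21, 25) + (36, 39). λ = (39 - 25)/(36 - 21) ≡ 14/15 mod 41. 15⁻¹ ≡ 11 (mod 41) since 15·11 = 165 ≡ 1, so λ ≡ 31.
  x = λ² - 21 - 36 = 961 - 57 ≡ 2; y = λ·(21 - 2) - 25 ≡ 31. → (2, 31)
6Q: (2, 31) + (36, 39). λ = (39 - 31)/(36 - 2) ≡ 8/34 mod 41. 34⁻¹ ≡ 35 (mod 41) since 34·35 = 1190 ≡ 1, so λ ≡ 34.
  x = λ² - 2 - 36 = 1156 - 38 ≡ 11; y = λ·(2 - 11) - 31 ≡ 32. → (11, 32)
7Q: (11, 32) + (36, 39). λ = (39 - 32)/(36 - 11) ≡ 7/25 mod 41. 25⁻¹ ≡ 23 (mod 41), so λ ≡ 38.
  x = λ² - 11 - 36 = 1444 - 47 ≡ 3; y = λ·(11 - 3) - 32 ≡ 26. → (3, 26)

(3, 26)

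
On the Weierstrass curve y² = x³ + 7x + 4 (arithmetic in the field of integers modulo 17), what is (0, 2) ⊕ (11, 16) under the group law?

(2, 14)

(0, 2) + (11, 16). λ = (16 - 2)/(11 - 0) ≡ 14/11 mod 17. 11⁻¹ ≡ 14 (mod 17) since 11·14 = 154 ≡ 1, so λ ≡ 9.
  x = λ² - 0 - 11 = 81 - 11 ≡ 2; y = λ·(0 - 2) - 2 ≡ 14. → (2, 14)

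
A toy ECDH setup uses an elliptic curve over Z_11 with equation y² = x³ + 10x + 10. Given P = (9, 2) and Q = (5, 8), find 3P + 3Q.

First 3P:
Repeated addition: build up to 3P.
2P: tangent at (9, 2): λ = (3·9² + 10)/(2·2) ≡ 0/4. 4⁻¹ ≡ 3 (mod 11) since 4·3 = 12 ≡ 1, so λ ≡ 0·3 ≡ 0.
  x = λ² - 9 - 9 = 0 - 18 ≡ 4; y = λ·(9 - 4) - 2 ≡ 9. → (4, 9)
3P: (4, 9) + (9, 2). λ = (2 - 9)/(9 - 4) ≡ 4/5 mod 11. 5⁻¹ ≡ 9 (mod 11), so λ ≡ 3.
  x = λ² - 4 - 9 = 9 - 13 ≡ 7; y = λ·(4 - 7) - 9 ≡ 4. → (7, 4)
3P = (7, 4).
Next 3Q:
Repeated addition: build up to 3Q.
2Q: tangent at (5, 8): λ = (3·5² + 10)/(2·8) ≡ 8/5. 5⁻¹ ≡ 9 (mod 11) since 5·9 = 45 ≡ 1, so λ ≡ 8·9 ≡ 6.
  x = λ² - 5 - 5 = 36 - 10 ≡ 4; y = λ·(5 - 4) - 8 ≡ 9. → (4, 9)
3Q: (4, 9) + (5, 8). λ = (8 - 9)/(5 - 4) ≡ 10/1 mod 11. 1⁻¹ ≡ 1 (mod 11), so λ ≡ 10.
  x = λ² - 4 - 5 = 100 - 9 ≡ 3; y = λ·(4 - 3) - 9 ≡ 1. → (3, 1)
3Q = (3, 1).
Finally 3P + 3Q:
(7, 4) + (3, 1). λ = (1 - 4)/(3 - 7) ≡ 8/7 mod 11. 7⁻¹ ≡ 8 (mod 11), so λ ≡ 9.
  x = λ² - 7 - 3 = 81 - 10 ≡ 5; y = λ·(7 - 5) - 4 ≡ 3. → (5, 3)

(5, 3)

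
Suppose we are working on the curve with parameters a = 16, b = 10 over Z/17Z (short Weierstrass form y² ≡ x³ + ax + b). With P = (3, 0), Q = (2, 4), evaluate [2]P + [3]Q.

(12, 3)

First 2P:
Repeated addition: build up to 2P.
2P: (3, 0) + (3, 0): same x and y₁ ≡ -y₂, so the sum is O.
2P = O.
Next 3Q:
Repeated addition: build up to 3Q.
2Q: tangent at (2, 4): λ = (3·2² + 16)/(2·4) ≡ 11/8. 8⁻¹ ≡ 15 (mod 17), so λ ≡ 11·15 ≡ 12.
  x = λ² - 2 - 2 = 144 - 4 ≡ 4; y = λ·(2 - 4) - 4 ≡ 6. → (4, 6)
3Q: (4, 6) + (2, 4). λ = (4 - 6)/(2 - 4) ≡ 15/15 mod 17. 15⁻¹ ≡ 8 (mod 17) since 15·8 = 120 ≡ 1, so λ ≡ 1.
  x = λ² - 4 - 2 = 1 - 6 ≡ 12; y = λ·(4 - 12) - 6 ≡ 3. → (12, 3)
3Q = (12, 3).
Finally 2P + 3Q:
O + (12, 3) = (12, 3) (identity).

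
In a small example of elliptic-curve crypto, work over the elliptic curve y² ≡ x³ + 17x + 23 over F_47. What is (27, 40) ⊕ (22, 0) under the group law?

(15, 9)

(27, 40) + (22, 0). λ = (0 - 40)/(22 - 27) ≡ 7/42 mod 47. 42⁻¹ ≡ 28 (mod 47), so λ ≡ 8.
  x = λ² - 27 - 22 = 64 - 49 ≡ 15; y = λ·(27 - 15) - 40 ≡ 9. → (15, 9)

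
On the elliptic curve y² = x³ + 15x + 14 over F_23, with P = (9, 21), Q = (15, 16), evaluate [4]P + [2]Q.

First 4P:
Double-and-add on 4 = (100)₂. Start with P = (9, 21) for the leading 1-bit.
double: tangent at (9, 21): λ = (3·9² + 15)/(2·21) ≡ 5/19. 19⁻¹ ≡ 17 (mod 23) since 19·17 = 323 ≡ 1, so λ ≡ 5·17 ≡ 16.
  x = λ² - 9 - 9 = 256 - 18 ≡ 8; y = λ·(9 - 8) - 21 ≡ 18. → (8, 18)
double: tangent at (8, 18): λ = (3·8² + 15)/(2·18) ≡ 0/13. 13⁻¹ ≡ 16 (mod 23), so λ ≡ 0·16 ≡ 0.
  x = λ² - 8 - 8 = 0 - 16 ≡ 7; y = λ·(8 - 7) - 18 ≡ 5. → (7, 5)
4P = (7, 5).
Next 2Q:
Repeated addition: build up to 2Q.
2Q: tangent at (15, 16): λ = (3·15² + 15)/(2·16) ≡ 0/9. 9⁻¹ ≡ 18 (mod 23) since 9·18 = 162 ≡ 1, so λ ≡ 0·18 ≡ 0.
  x = λ² - 15 - 15 = 0 - 30 ≡ 16; y = λ·(15 - 16) - 16 ≡ 7. → (16, 7)
2Q = (16, 7).
Finally 4P + 2Q:
(7, 5) + (16, 7). λ = (7 - 5)/(16 - 7) ≡ 2/9 mod 23. 9⁻¹ ≡ 18 (mod 23), so λ ≡ 13.
  x = λ² - 7 - 16 = 169 - 23 ≡ 8; y = λ·(7 - 8) - 5 ≡ 5. → (8, 5)

(8, 5)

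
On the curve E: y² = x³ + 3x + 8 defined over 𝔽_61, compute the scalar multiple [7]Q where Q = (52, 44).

(30, 21)

Repeated addition: build up to 7Q.
2Q: tangent at (52, 44): λ = (3·52² + 3)/(2·44) ≡ 2/27. 27⁻¹ ≡ 52 (mod 61), so λ ≡ 2·52 ≡ 43.
  x = λ² - 52 - 52 = 1849 - 104 ≡ 37; y = λ·(52 - 37) - 44 ≡ 52. → (37, 52)
3Q: (37, 52) + (52, 44). λ = (44 - 52)/(52 - 37) ≡ 53/15 mod 61. 15⁻¹ ≡ 57 (mod 61) since 15·57 = 855 ≡ 1, so λ ≡ 32.
  x = λ² - 37 - 52 = 1024 - 89 ≡ 20; y = λ·(37 - 20) - 52 ≡ 4. → (20, 4)
4Q: (20, 4) + (52, 44). λ = (44 - 4)/(52 - 20) ≡ 40/32 mod 61. 32⁻¹ ≡ 21 (mod 61), so λ ≡ 47.
  x = λ² - 20 - 52 = 2209 - 72 ≡ 2; y = λ·(20 - 2) - 4 ≡ 49. → (2, 49)
5Q: (2, 49) + (52, 44). λ = (44 - 49)/(52 - 2) ≡ 56/50 mod 61. 50⁻¹ ≡ 11 (mod 61), so λ ≡ 6.
  x = λ² - 2 - 52 = 36 - 54 ≡ 43; y = λ·(2 - 43) - 49 ≡ 10. → (43, 10)
6Q: (43, 10) + (52, 44). λ = (44 - 10)/(52 - 43) ≡ 34/9 mod 61. 9⁻¹ ≡ 34 (mod 61) since 9·34 = 306 ≡ 1, so λ ≡ 58.
  x = λ² - 43 - 52 = 3364 - 95 ≡ 36; y = λ·(43 - 36) - 10 ≡ 30. → (36, 30)
7Q: (36, 30) + (52, 44). λ = (44 - 30)/(52 - 36) ≡ 14/16 mod 61. 16⁻¹ ≡ 42 (mod 61) since 16·42 = 672 ≡ 1, so λ ≡ 39.
  x = λ² - 36 - 52 = 1521 - 88 ≡ 30; y = λ·(36 - 30) - 30 ≡ 21. → (30, 21)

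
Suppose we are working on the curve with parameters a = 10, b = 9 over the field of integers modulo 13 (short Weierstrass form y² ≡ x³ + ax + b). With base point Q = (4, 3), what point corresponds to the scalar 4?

Repeated addition: build up to 4Q.
2Q: tangent at (4, 3): λ = (3·4² + 10)/(2·3) ≡ 6/6. 6⁻¹ ≡ 11 (mod 13), so λ ≡ 6·11 ≡ 1.
  x = λ² - 4 - 4 = 1 - 8 ≡ 6; y = λ·(4 - 6) - 3 ≡ 8. → (6, 8)
3Q: (6, 8) + (4, 3). λ = (3 - 8)/(4 - 6) ≡ 8/11 mod 13. 11⁻¹ ≡ 6 (mod 13), so λ ≡ 9.
  x = λ² - 6 - 4 = 81 - 10 ≡ 6; y = λ·(6 - 6) - 8 ≡ 5. → (6, 5)
4Q: (6, 5) + (4, 3). λ = (3 - 5)/(4 - 6) ≡ 11/11 mod 13. 11⁻¹ ≡ 6 (mod 13) since 11·6 = 66 ≡ 1, so λ ≡ 1.
  x = λ² - 6 - 4 = 1 - 10 ≡ 4; y = λ·(6 - 4) - 5 ≡ 10. → (4, 10)

(4, 10)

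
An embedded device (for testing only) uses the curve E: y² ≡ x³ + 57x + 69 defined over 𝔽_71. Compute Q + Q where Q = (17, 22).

(52, 24)

tangent at (17, 22): λ = (3·17² + 57)/(2·22) ≡ 1/44. 44⁻¹ ≡ 21 (mod 71), so λ ≡ 1·21 ≡ 21.
  x = λ² - 17 - 17 = 441 - 34 ≡ 52; y = λ·(17 - 52) - 22 ≡ 24. → (52, 24)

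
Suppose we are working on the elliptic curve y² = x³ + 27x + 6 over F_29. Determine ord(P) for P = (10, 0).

2

2P: (10, 0) + (10, 0): same x and y₁ ≡ -y₂, so the sum is the point at infinity.
2P = the point at infinity, so the order is 2.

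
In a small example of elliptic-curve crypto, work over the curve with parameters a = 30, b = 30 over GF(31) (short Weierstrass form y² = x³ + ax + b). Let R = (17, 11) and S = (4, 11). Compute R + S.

(10, 20)

(17, 11) + (4, 11). λ = (11 - 11)/(4 - 17) ≡ 0/18 mod 31. 18⁻¹ ≡ 19 (mod 31) since 18·19 = 342 ≡ 1, so λ ≡ 0.
  x = λ² - 17 - 4 = 0 - 21 ≡ 10; y = λ·(17 - 10) - 11 ≡ 20. → (10, 20)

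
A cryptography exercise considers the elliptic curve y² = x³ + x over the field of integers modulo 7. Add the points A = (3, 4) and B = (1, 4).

(3, 4) + (1, 4). λ = (4 - 4)/(1 - 3) ≡ 0/5 mod 7. 5⁻¹ ≡ 3 (mod 7) since 5·3 = 15 ≡ 1, so λ ≡ 0.
  x = λ² - 3 - 1 = 0 - 4 ≡ 3; y = λ·(3 - 3) - 4 ≡ 3. → (3, 3)

(3, 3)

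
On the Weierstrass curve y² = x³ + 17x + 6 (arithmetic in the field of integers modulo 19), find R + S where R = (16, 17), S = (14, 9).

(16, 17) + (14, 9). λ = (9 - 17)/(14 - 16) ≡ 11/17 mod 19. 17⁻¹ ≡ 9 (mod 19) since 17·9 = 153 ≡ 1, so λ ≡ 4.
  x = λ² - 16 - 14 = 16 - 30 ≡ 5; y = λ·(16 - 5) - 17 ≡ 8. → (5, 8)

(5, 8)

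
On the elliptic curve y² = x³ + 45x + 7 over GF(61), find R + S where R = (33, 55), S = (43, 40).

(33, 6)

(33, 55) + (43, 40). λ = (40 - 55)/(43 - 33) ≡ 46/10 mod 61. 10⁻¹ ≡ 55 (mod 61), so λ ≡ 29.
  x = λ² - 33 - 43 = 841 - 76 ≡ 33; y = λ·(33 - 33) - 55 ≡ 6. → (33, 6)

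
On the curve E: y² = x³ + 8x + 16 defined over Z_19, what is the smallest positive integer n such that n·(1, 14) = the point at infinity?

2P: tangent at (1, 14): λ = (3·1² + 8)/(2·14) ≡ 11/9. 9⁻¹ ≡ 17 (mod 19), so λ ≡ 11·17 ≡ 16.
  x = λ² - 1 - 1 = 256 - 2 ≡ 7; y = λ·(1 - 7) - 14 ≡ 4. → (7, 4)
3P: (7, 4) + (1, 14). λ = (14 - 4)/(1 - 7) ≡ 10/13 mod 19. 13⁻¹ ≡ 3 (mod 19), so λ ≡ 11.
  x = λ² - 7 - 1 = 121 - 8 ≡ 18; y = λ·(7 - 18) - 4 ≡ 8. → (18, 8)
4P: (18, 8) + (1, 14). λ = (14 - 8)/(1 - 18) ≡ 6/2 mod 19. 2⁻¹ ≡ 10 (mod 19) since 2·10 = 20 ≡ 1, so λ ≡ 3.
  x = λ² - 18 - 1 = 9 - 19 ≡ 9; y = λ·(18 - 9) - 8 ≡ 0. → (9, 0)
5P: (9, 0) + (1, 14). λ = (14 - 0)/(1 - 9) ≡ 14/11 mod 19. 11⁻¹ ≡ 7 (mod 19), so λ ≡ 3.
  x = λ² - 9 - 1 = 9 - 10 ≡ 18; y = λ·(9 - 18) - 0 ≡ 11. → (18, 11)
6P: (18, 11) + (1, 14). λ = (14 - 11)/(1 - 18) ≡ 3/2 mod 19. 2⁻¹ ≡ 10 (mod 19), so λ ≡ 11.
  x = λ² - 18 - 1 = 121 - 19 ≡ 7; y = λ·(18 - 7) - 11 ≡ 15. → (7, 15)
7P: (7, 15) + (1, 14). λ = (14 - 15)/(1 - 7) ≡ 18/13 mod 19. 13⁻¹ ≡ 3 (mod 19), so λ ≡ 16.
  x = λ² - 7 - 1 = 256 - 8 ≡ 1; y = λ·(7 - 1) - 15 ≡ 5. → (1, 5)
8P: (1, 5) + (1, 14): same x and y₁ ≡ -y₂, so the sum is the point at infinity.
8P = the point at infinity, so the order is 8.

8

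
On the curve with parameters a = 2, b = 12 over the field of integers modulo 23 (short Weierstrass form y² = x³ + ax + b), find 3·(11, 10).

Write Q = (11, 10).
Repeated addition: build up to 3Q.
2Q: tangent at (11, 10): λ = (3·11² + 2)/(2·10) ≡ 20/20. 20⁻¹ ≡ 15 (mod 23), so λ ≡ 20·15 ≡ 1.
  x = λ² - 11 - 11 = 1 - 22 ≡ 2; y = λ·(11 - 2) - 10 ≡ 22. → (2, 22)
3Q: (2, 22) + (11, 10). λ = (10 - 22)/(11 - 2) ≡ 11/9 mod 23. 9⁻¹ ≡ 18 (mod 23), so λ ≡ 14.
  x = λ² - 2 - 11 = 196 - 13 ≡ 22; y = λ·(2 - 22) - 22 ≡ 20. → (22, 20)

(22, 20)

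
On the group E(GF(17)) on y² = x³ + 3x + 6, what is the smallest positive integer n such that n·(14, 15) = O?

7

2P: tangent at (14, 15): λ = (3·14² + 3)/(2·15) ≡ 13/13. 13⁻¹ ≡ 4 (mod 17), so λ ≡ 13·4 ≡ 1.
  x = λ² - 14 - 14 = 1 - 28 ≡ 7; y = λ·(14 - 7) - 15 ≡ 9. → (7, 9)
3P: (7, 9) + (14, 15). λ = (15 - 9)/(14 - 7) ≡ 6/7 mod 17. 7⁻¹ ≡ 5 (mod 17), so λ ≡ 13.
  x = λ² - 7 - 14 = 169 - 21 ≡ 12; y = λ·(7 - 12) - 9 ≡ 11. → (12, 11)
4P: (12, 11) + (14, 15). λ = (15 - 11)/(14 - 12) ≡ 4/2 mod 17. 2⁻¹ ≡ 9 (mod 17), so λ ≡ 2.
  x = λ² - 12 - 14 = 4 - 26 ≡ 12; y = λ·(12 - 12) - 11 ≡ 6. → (12, 6)
5P: (12, 6) + (14, 15). λ = (15 - 6)/(14 - 12) ≡ 9/2 mod 17. 2⁻¹ ≡ 9 (mod 17) since 2·9 = 18 ≡ 1, so λ ≡ 13.
  x = λ² - 12 - 14 = 169 - 26 ≡ 7; y = λ·(12 - 7) - 6 ≡ 8. → (7, 8)
6P: (7, 8) + (14, 15). λ = (15 - 8)/(14 - 7) ≡ 7/7 mod 17. 7⁻¹ ≡ 5 (mod 17) since 7·5 = 35 ≡ 1, so λ ≡ 1.
  x = λ² - 7 - 14 = 1 - 21 ≡ 14; y = λ·(7 - 14) - 8 ≡ 2. → (14, 2)
7P: (14, 2) + (14, 15): same x and y₁ ≡ -y₂, so the sum is O.
7P = O, so the order is 7.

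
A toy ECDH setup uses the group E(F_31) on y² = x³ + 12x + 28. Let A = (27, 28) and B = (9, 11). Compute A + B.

(27, 28) + (9, 11). λ = (11 - 28)/(9 - 27) ≡ 14/13 mod 31. 13⁻¹ ≡ 12 (mod 31), so λ ≡ 13.
  x = λ² - 27 - 9 = 169 - 36 ≡ 9; y = λ·(27 - 9) - 28 ≡ 20. → (9, 20)

(9, 20)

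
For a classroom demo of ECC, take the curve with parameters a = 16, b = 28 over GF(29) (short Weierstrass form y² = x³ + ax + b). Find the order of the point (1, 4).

10

2P: tangent at (1, 4): λ = (3·1² + 16)/(2·4) ≡ 19/8. 8⁻¹ ≡ 11 (mod 29) since 8·11 = 88 ≡ 1, so λ ≡ 19·11 ≡ 6.
  x = λ² - 1 - 1 = 36 - 2 ≡ 5; y = λ·(1 - 5) - 4 ≡ 1. → (5, 1)
3P: (5, 1) + (1, 4). λ = (4 - 1)/(1 - 5) ≡ 3/25 mod 29. 25⁻¹ ≡ 7 (mod 29), so λ ≡ 21.
  x = λ² - 5 - 1 = 441 - 6 ≡ 0; y = λ·(5 - 0) - 1 ≡ 17. → (0, 17)
4P: (0, 17) + (1, 4). λ = (4 - 17)/(1 - 0) ≡ 16/1 mod 29. 1⁻¹ ≡ 1 (mod 29), so λ ≡ 16.
  x = λ² - 0 - 1 = 256 - 1 ≡ 23; y = λ·(0 - 23) - 17 ≡ 21. → (23, 21)
5P: (23, 21) + (1, 4). λ = (4 - 21)/(1 - 23) ≡ 12/7 mod 29. 7⁻¹ ≡ 25 (mod 29), so λ ≡ 10.
  x = λ² - 23 - 1 = 100 - 24 ≡ 18; y = λ·(23 - 18) - 21 ≡ 0. → (18, 0)
6P: (18, 0) + (1, 4). λ = (4 - 0)/(1 - 18) ≡ 4/12 mod 29. 12⁻¹ ≡ 17 (mod 29), so λ ≡ 10.
  x = λ² - 18 - 1 = 100 - 19 ≡ 23; y = λ·(18 - 23) - 0 ≡ 8. → (23, 8)
7P: (23, 8) + (1, 4). λ = (4 - 8)/(1 - 23) ≡ 25/7 mod 29. 7⁻¹ ≡ 25 (mod 29), so λ ≡ 16.
  x = λ² - 23 - 1 = 256 - 24 ≡ 0; y = λ·(23 - 0) - 8 ≡ 12. → (0, 12)
8P: (0, 12) + (1, 4). λ = (4 - 12)/(1 - 0) ≡ 21/1 mod 29. 1⁻¹ ≡ 1 (mod 29) since 1·1 = 1 ≡ 1, so λ ≡ 21.
  x = λ² - 0 - 1 = 441 - 1 ≡ 5; y = λ·(0 - 5) - 12 ≡ 28. → (5, 28)
9P: (5, 28) + (1, 4). λ = (4 - 28)/(1 - 5) ≡ 5/25 mod 29. 25⁻¹ ≡ 7 (mod 29) since 25·7 = 175 ≡ 1, so λ ≡ 6.
  x = λ² - 5 - 1 = 36 - 6 ≡ 1; y = λ·(5 - 1) - 28 ≡ 25. → (1, 25)
10P: (1, 25) + (1, 4): same x and y₁ ≡ -y₂, so the sum is ∞.
10P = ∞, so the order is 10.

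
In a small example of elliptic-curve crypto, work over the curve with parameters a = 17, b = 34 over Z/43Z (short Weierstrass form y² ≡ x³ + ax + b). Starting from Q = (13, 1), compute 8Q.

Repeated addition: build up to 8Q.
2Q: tangent at (13, 1): λ = (3·13² + 17)/(2·1) ≡ 8/2. 2⁻¹ ≡ 22 (mod 43), so λ ≡ 8·22 ≡ 4.
  x = λ² - 13 - 13 = 16 - 26 ≡ 33; y = λ·(13 - 33) - 1 ≡ 5. → (33, 5)
3Q: (33, 5) + (13, 1). λ = (1 - 5)/(13 - 33) ≡ 39/23 mod 43. 23⁻¹ ≡ 15 (mod 43) since 23·15 = 345 ≡ 1, so λ ≡ 26.
  x = λ² - 33 - 13 = 676 - 46 ≡ 28; y = λ·(33 - 28) - 5 ≡ 39. → (28, 39)
4Q: (28, 39) + (13, 1). λ = (1 - 39)/(13 - 28) ≡ 5/28 mod 43. 28⁻¹ ≡ 20 (mod 43), so λ ≡ 14.
  x = λ² - 28 - 13 = 196 - 41 ≡ 26; y = λ·(28 - 26) - 39 ≡ 32. → (26, 32)
5Q: (26, 32) + (13, 1). λ = (1 - 32)/(13 - 26) ≡ 12/30 mod 43. 30⁻¹ ≡ 33 (mod 43) since 30·33 = 990 ≡ 1, so λ ≡ 9.
  x = λ² - 26 - 13 = 81 - 39 ≡ 42; y = λ·(26 - 42) - 32 ≡ 39. → (42, 39)
6Q: (42, 39) + (13, 1). λ = (1 - 39)/(13 - 42) ≡ 5/14 mod 43. 14⁻¹ ≡ 40 (mod 43), so λ ≡ 28.
  x = λ² - 42 - 13 = 784 - 55 ≡ 41; y = λ·(42 - 41) - 39 ≡ 32. → (41, 32)
7Q: (41, 32) + (13, 1). λ = (1 - 32)/(13 - 41) ≡ 12/15 mod 43. 15⁻¹ ≡ 23 (mod 43), so λ ≡ 18.
  x = λ² - 41 - 13 = 324 - 54 ≡ 12; y = λ·(41 - 12) - 32 ≡ 17. → (12, 17)
8Q: (12, 17) + (13, 1). λ = (1 - 17)/(13 - 12) ≡ 27/1 mod 43. 1⁻¹ ≡ 1 (mod 43) since 1·1 = 1 ≡ 1, so λ ≡ 27.
  x = λ² - 12 - 13 = 729 - 25 ≡ 16; y = λ·(12 - 16) - 17 ≡ 4. → (16, 4)

(16, 4)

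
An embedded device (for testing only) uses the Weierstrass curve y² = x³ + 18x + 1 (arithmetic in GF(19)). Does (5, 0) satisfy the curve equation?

y² = 0² ≡ 0; x³ + 18x + 1 = 216 ≡ 7 (mod 19). 0 ≠ 7.

no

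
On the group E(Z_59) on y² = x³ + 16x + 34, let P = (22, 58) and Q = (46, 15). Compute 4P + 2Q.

(29, 44)

First 4P:
Repeated addition: build up to 4P.
2P: tangent at (22, 58): λ = (3·22² + 16)/(2·58) ≡ 52/57. 57⁻¹ ≡ 29 (mod 59), so λ ≡ 52·29 ≡ 33.
  x = λ² - 22 - 22 = 1089 - 44 ≡ 42; y = λ·(22 - 42) - 58 ≡ 49. → (42, 49)
3P: (42, 49) + (22, 58). λ = (58 - 49)/(22 - 42) ≡ 9/39 mod 59. 39⁻¹ ≡ 56 (mod 59) since 39·56 = 2184 ≡ 1, so λ ≡ 32.
  x = λ² - 42 - 22 = 1024 - 64 ≡ 16; y = λ·(42 - 16) - 49 ≡ 16. → (16, 16)
4P: (16, 16) + (22, 58). λ = (58 - 16)/(22 - 16) ≡ 42/6 mod 59. 6⁻¹ ≡ 10 (mod 59), so λ ≡ 7.
  x = λ² - 16 - 22 = 49 - 38 ≡ 11; y = λ·(16 - 11) - 16 ≡ 19. → (11, 19)
4P = (11, 19).
Next 2Q:
Repeated addition: build up to 2Q.
2Q: tangent at (46, 15): λ = (3·46² + 16)/(2·15) ≡ 51/30. 30⁻¹ ≡ 2 (mod 59), so λ ≡ 51·2 ≡ 43.
  x = λ² - 46 - 46 = 1849 - 92 ≡ 46; y = λ·(46 - 46) - 15 ≡ 44. → (46, 44)
2Q = (46, 44).
Finally 4P + 2Q:
(11, 19) + (46, 44). λ = (44 - 19)/(46 - 11) ≡ 25/35 mod 59. 35⁻¹ ≡ 27 (mod 59), so λ ≡ 26.
  x = λ² - 11 - 46 = 676 - 57 ≡ 29; y = λ·(11 - 29) - 19 ≡ 44. → (29, 44)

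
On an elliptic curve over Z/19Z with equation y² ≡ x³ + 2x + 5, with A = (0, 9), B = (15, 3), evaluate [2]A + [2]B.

(8, 18)

First 2A:
Repeated addition: build up to 2A.
2A: tangent at (0, 9): λ = (3·0² + 2)/(2·9) ≡ 2/18. 18⁻¹ ≡ 18 (mod 19), so λ ≡ 2·18 ≡ 17.
  x = λ² - 0 - 0 = 289 - 0 ≡ 4; y = λ·(0 - 4) - 9 ≡ 18. → (4, 18)
2A = (4, 18).
Next 2B:
Repeated addition: build up to 2B.
2B: tangent at (15, 3): λ = (3·15² + 2)/(2·3) ≡ 12/6. 6⁻¹ ≡ 16 (mod 19), so λ ≡ 12·16 ≡ 2.
  x = λ² - 15 - 15 = 4 - 30 ≡ 12; y = λ·(15 - 12) - 3 ≡ 3. → (12, 3)
2B = (12, 3).
Finally 2A + 2B:
(4, 18) + (12, 3). λ = (3 - 18)/(12 - 4) ≡ 4/8 mod 19. 8⁻¹ ≡ 12 (mod 19) since 8·12 = 96 ≡ 1, so λ ≡ 10.
  x = λ² - 4 - 12 = 100 - 16 ≡ 8; y = λ·(4 - 8) - 18 ≡ 18. → (8, 18)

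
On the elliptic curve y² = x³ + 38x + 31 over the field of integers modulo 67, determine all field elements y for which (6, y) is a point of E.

x³ + 38x + 31 = 475 ≡ 6 (mod 67).
Square roots of 6 mod 67: 26 and 41 (since 26² = 676 ≡ 6).

26, 41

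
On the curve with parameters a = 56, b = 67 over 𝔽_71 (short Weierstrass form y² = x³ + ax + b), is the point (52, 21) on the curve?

y² = 21² ≡ 15; x³ + 56x + 67 = 143587 ≡ 25 (mod 71). 15 ≠ 25.

no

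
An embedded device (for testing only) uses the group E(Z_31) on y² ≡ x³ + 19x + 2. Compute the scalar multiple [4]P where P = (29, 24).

(10, 13)

Repeated addition: build up to 4P.
2P: tangent at (29, 24): λ = (3·29² + 19)/(2·24) ≡ 0/17. 17⁻¹ ≡ 11 (mod 31) since 17·11 = 187 ≡ 1, so λ ≡ 0·11 ≡ 0.
  x = λ² - 29 - 29 = 0 - 58 ≡ 4; y = λ·(29 - 4) - 24 ≡ 7. → (4, 7)
3P: (4, 7) + (29, 24). λ = (24 - 7)/(29 - 4) ≡ 17/25 mod 31. 25⁻¹ ≡ 5 (mod 31) since 25·5 = 125 ≡ 1, so λ ≡ 23.
  x = λ² - 4 - 29 = 529 - 33 ≡ 0; y = λ·(4 - 0) - 7 ≡ 23. → (0, 23)
4P: (0, 23) + (29, 24). λ = (24 - 23)/(29 - 0) ≡ 1/29 mod 31. 29⁻¹ ≡ 15 (mod 31), so λ ≡ 15.
  x = λ² - 0 - 29 = 225 - 29 ≡ 10; y = λ·(0 - 10) - 23 ≡ 13. → (10, 13)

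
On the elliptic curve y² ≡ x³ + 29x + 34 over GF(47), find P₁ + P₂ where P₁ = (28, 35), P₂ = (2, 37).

(28, 35) + (2, 37). λ = (37 - 35)/(2 - 28) ≡ 2/21 mod 47. 21⁻¹ ≡ 9 (mod 47), so λ ≡ 18.
  x = λ² - 28 - 2 = 324 - 30 ≡ 12; y = λ·(28 - 12) - 35 ≡ 18. → (12, 18)

(12, 18)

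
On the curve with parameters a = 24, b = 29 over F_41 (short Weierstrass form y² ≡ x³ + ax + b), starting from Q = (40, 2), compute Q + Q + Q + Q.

Repeated addition: build up to 4Q.
2Q: tangent at (40, 2): λ = (3·40² + 24)/(2·2) ≡ 27/4. 4⁻¹ ≡ 31 (mod 41), so λ ≡ 27·31 ≡ 17.
  x = λ² - 40 - 40 = 289 - 80 ≡ 4; y = λ·(40 - 4) - 2 ≡ 36. → (4, 36)
3Q: (4, 36) + (40, 2). λ = (2 - 36)/(40 - 4) ≡ 7/36 mod 41. 36⁻¹ ≡ 8 (mod 41) since 36·8 = 288 ≡ 1, so λ ≡ 15.
  x = λ² - 4 - 40 = 225 - 44 ≡ 17; y = λ·(4 - 17) - 36 ≡ 15. → (17, 15)
4Q: (17, 15) + (40, 2). λ = (2 - 15)/(40 - 17) ≡ 28/23 mod 41. 23⁻¹ ≡ 25 (mod 41) since 23·25 = 575 ≡ 1, so λ ≡ 3.
  x = λ² - 17 - 40 = 9 - 57 ≡ 34; y = λ·(17 - 34) - 15 ≡ 16. → (34, 16)

(34, 16)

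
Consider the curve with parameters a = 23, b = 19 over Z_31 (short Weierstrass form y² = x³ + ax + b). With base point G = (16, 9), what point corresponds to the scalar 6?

Double-and-add on 6 = (110)₂. Start with G = (16, 9) for the leading 1-bit.
double: tangent at (16, 9): λ = (3·16² + 23)/(2·9) ≡ 16/18. 18⁻¹ ≡ 19 (mod 31), so λ ≡ 16·19 ≡ 25.
  x = λ² - 16 - 16 = 625 - 32 ≡ 4; y = λ·(16 - 4) - 9 ≡ 12. → (4, 12)
add G: (4, 12) + (16, 9). λ = (9 - 12)/(16 - 4) ≡ 28/12 mod 31. 12⁻¹ ≡ 13 (mod 31), so λ ≡ 23.
  x = λ² - 4 - 16 = 529 - 20 ≡ 13; y = λ·(4 - 13) - 12 ≡ 29. → (13, 29)
double: tangent at (13, 29): λ = (3·13² + 23)/(2·29) ≡ 3/27. 27⁻¹ ≡ 23 (mod 31), so λ ≡ 3·23 ≡ 7.
  x = λ² - 13 - 13 = 49 - 26 ≡ 23; y = λ·(13 - 23) - 29 ≡ 25. → (23, 25)

(23, 25)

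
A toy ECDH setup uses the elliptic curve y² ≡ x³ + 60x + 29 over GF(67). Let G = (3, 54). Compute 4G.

Repeated addition: build up to 4G.
2G: tangent at (3, 54): λ = (3·3² + 60)/(2·54) ≡ 20/41. 41⁻¹ ≡ 18 (mod 67) since 41·18 = 738 ≡ 1, so λ ≡ 20·18 ≡ 25.
  x = λ² - 3 - 3 = 625 - 6 ≡ 16; y = λ·(3 - 16) - 54 ≡ 23. → (16, 23)
3G: (16, 23) + (3, 54). λ = (54 - 23)/(3 - 16) ≡ 31/54 mod 67. 54⁻¹ ≡ 36 (mod 67), so λ ≡ 44.
  x = λ² - 16 - 3 = 1936 - 19 ≡ 41; y = λ·(16 - 41) - 23 ≡ 16. → (41, 16)
4G: (41, 16) + (3, 54). λ = (54 - 16)/(3 - 41) ≡ 38/29 mod 67. 29⁻¹ ≡ 37 (mod 67), so λ ≡ 66.
  x = λ² - 41 - 3 = 4356 - 44 ≡ 24; y = λ·(41 - 24) - 16 ≡ 34. → (24, 34)

(24, 34)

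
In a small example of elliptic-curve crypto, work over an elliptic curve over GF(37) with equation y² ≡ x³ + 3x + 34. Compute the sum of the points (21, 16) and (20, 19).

(5, 10)

(21, 16) + (20, 19). λ = (19 - 16)/(20 - 21) ≡ 3/36 mod 37. 36⁻¹ ≡ 36 (mod 37) since 36·36 = 1296 ≡ 1, so λ ≡ 34.
  x = λ² - 21 - 20 = 1156 - 41 ≡ 5; y = λ·(21 - 5) - 16 ≡ 10. → (5, 10)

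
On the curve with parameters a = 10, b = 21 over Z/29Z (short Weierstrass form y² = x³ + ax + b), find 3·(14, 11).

(5, 15)

Write P = (14, 11).
Repeated addition: build up to 3P.
2P: tangent at (14, 11): λ = (3·14² + 10)/(2·11) ≡ 18/22. 22⁻¹ ≡ 4 (mod 29) since 22·4 = 88 ≡ 1, so λ ≡ 18·4 ≡ 14.
  x = λ² - 14 - 14 = 196 - 28 ≡ 23; y = λ·(14 - 23) - 11 ≡ 8. → (23, 8)
3P: (23, 8) + (14, 11). λ = (11 - 8)/(14 - 23) ≡ 3/20 mod 29. 20⁻¹ ≡ 16 (mod 29), so λ ≡ 19.
  x = λ² - 23 - 14 = 361 - 37 ≡ 5; y = λ·(23 - 5) - 8 ≡ 15. → (5, 15)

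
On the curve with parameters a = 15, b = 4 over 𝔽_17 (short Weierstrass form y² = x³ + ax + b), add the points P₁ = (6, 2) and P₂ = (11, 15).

(2, 5)

(6, 2) + (11, 15). λ = (15 - 2)/(11 - 6) ≡ 13/5 mod 17. 5⁻¹ ≡ 7 (mod 17) since 5·7 = 35 ≡ 1, so λ ≡ 6.
  x = λ² - 6 - 11 = 36 - 17 ≡ 2; y = λ·(6 - 2) - 2 ≡ 5. → (2, 5)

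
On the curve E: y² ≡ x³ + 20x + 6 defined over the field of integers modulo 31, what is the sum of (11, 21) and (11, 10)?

O

The two points share x = 11 and their y-coordinates satisfy 21 + 10 ≡ 0 (mod 31), so they are inverses. Their sum is O.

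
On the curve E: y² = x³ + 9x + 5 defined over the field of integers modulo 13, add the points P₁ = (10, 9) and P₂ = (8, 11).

(10, 9) + (8, 11). λ = (11 - 9)/(8 - 10) ≡ 2/11 mod 13. 11⁻¹ ≡ 6 (mod 13), so λ ≡ 12.
  x = λ² - 10 - 8 = 144 - 18 ≡ 9; y = λ·(10 - 9) - 9 ≡ 3. → (9, 3)

(9, 3)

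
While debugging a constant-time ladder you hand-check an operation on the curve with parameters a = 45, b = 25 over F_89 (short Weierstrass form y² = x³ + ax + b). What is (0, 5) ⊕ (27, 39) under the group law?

(41, 6)

(0, 5) + (27, 39). λ = (39 - 5)/(27 - 0) ≡ 34/27 mod 89. 27⁻¹ ≡ 33 (mod 89), so λ ≡ 54.
  x = λ² - 0 - 27 = 2916 - 27 ≡ 41; y = λ·(0 - 41) - 5 ≡ 6. → (41, 6)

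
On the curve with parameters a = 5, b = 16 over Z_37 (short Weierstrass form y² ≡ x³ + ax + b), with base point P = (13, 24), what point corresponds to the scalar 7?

Repeated addition: build up to 7P.
2P: tangent at (13, 24): λ = (3·13² + 5)/(2·24) ≡ 31/11. 11⁻¹ ≡ 27 (mod 37) since 11·27 = 297 ≡ 1, so λ ≡ 31·27 ≡ 23.
  x = λ² - 13 - 13 = 529 - 26 ≡ 22; y = λ·(13 - 22) - 24 ≡ 28. → (22, 28)
3P: (22, 28) + (13, 24). λ = (24 - 28)/(13 - 22) ≡ 33/28 mod 37. 28⁻¹ ≡ 4 (mod 37) since 28·4 = 112 ≡ 1, so λ ≡ 21.
  x = λ² - 22 - 13 = 441 - 35 ≡ 36; y = λ·(22 - 36) - 28 ≡ 11. → (36, 11)
4P: (36, 11) + (13, 24). λ = (24 - 11)/(13 - 36) ≡ 13/14 mod 37. 14⁻¹ ≡ 8 (mod 37) since 14·8 = 112 ≡ 1, so λ ≡ 30.
  x = λ² - 36 - 13 = 900 - 49 ≡ 0; y = λ·(36 - 0) - 11 ≡ 33. → (0, 33)
5P: (0, 33) + (13, 24). λ = (24 - 33)/(13 - 0) ≡ 28/13 mod 37. 13⁻¹ ≡ 20 (mod 37), so λ ≡ 5.
  x = λ² - 0 - 13 = 25 - 13 ≡ 12; y = λ·(0 - 12) - 33 ≡ 18. → (12, 18)
6P: (12, 18) + (13, 24). λ = (24 - 18)/(13 - 12) ≡ 6/1 mod 37. 1⁻¹ ≡ 1 (mod 37), so λ ≡ 6.
  x = λ² - 12 - 13 = 36 - 25 ≡ 11; y = λ·(12 - 11) - 18 ≡ 25. → (11, 25)
7P: (11, 25) + (13, 24). λ = (24 - 25)/(13 - 11) ≡ 36/2 mod 37. 2⁻¹ ≡ 19 (mod 37), so λ ≡ 18.
  x = λ² - 11 - 13 = 324 - 24 ≡ 4; y = λ·(11 - 4) - 25 ≡ 27. → (4, 27)

(4, 27)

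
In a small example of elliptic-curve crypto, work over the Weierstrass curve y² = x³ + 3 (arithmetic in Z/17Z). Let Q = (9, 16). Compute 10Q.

(9, 16)

Double-and-add on 10 = (1010)₂. Start with Q = (9, 16) for the leading 1-bit.
double: tangent at (9, 16): λ = (3·9² + 0)/(2·16) ≡ 5/15. 15⁻¹ ≡ 8 (mod 17), so λ ≡ 5·8 ≡ 6.
  x = λ² - 9 - 9 = 36 - 18 ≡ 1; y = λ·(9 - 1) - 16 ≡ 15. → (1, 15)
double: tangent at (1, 15): λ = (3·1² + 0)/(2·15) ≡ 3/13. 13⁻¹ ≡ 4 (mod 17) since 13·4 = 52 ≡ 1, so λ ≡ 3·4 ≡ 12.
  x = λ² - 1 - 1 = 144 - 2 ≡ 6; y = λ·(1 - 6) - 15 ≡ 10. → (6, 10)
add Q: (6, 10) + (9, 16). λ = (16 - 10)/(9 - 6) ≡ 6/3 mod 17. 3⁻¹ ≡ 6 (mod 17) since 3·6 = 18 ≡ 1, so λ ≡ 2.
  x = λ² - 6 - 9 = 4 - 15 ≡ 6; y = λ·(6 - 6) - 10 ≡ 7. → (6, 7)
double: tangent at (6, 7): λ = (3·6² + 0)/(2·7) ≡ 6/14. 14⁻¹ ≡ 11 (mod 17), so λ ≡ 6·11 ≡ 15.
  x = λ² - 6 - 6 = 225 - 12 ≡ 9; y = λ·(6 - 9) - 7 ≡ 16. → (9, 16)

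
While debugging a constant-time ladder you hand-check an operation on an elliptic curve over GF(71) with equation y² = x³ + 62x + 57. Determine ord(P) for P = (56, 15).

2P: tangent at (56, 15): λ = (3·56² + 62)/(2·15) ≡ 27/30. 30⁻¹ ≡ 45 (mod 71) since 30·45 = 1350 ≡ 1, so λ ≡ 27·45 ≡ 8.
  x = λ² - 56 - 56 = 64 - 112 ≡ 23; y = λ·(56 - 23) - 15 ≡ 36. → (23, 36)
3P: (23, 36) + (56, 15). λ = (15 - 36)/(56 - 23) ≡ 50/33 mod 71. 33⁻¹ ≡ 28 (mod 71), so λ ≡ 51.
  x = λ² - 23 - 56 = 2601 - 79 ≡ 37; y = λ·(23 - 37) - 36 ≡ 31. → (37, 31)
4P: (37, 31) + (56, 15). λ = (15 - 31)/(56 - 37) ≡ 55/19 mod 71. 19⁻¹ ≡ 15 (mod 71) since 19·15 = 285 ≡ 1, so λ ≡ 44.
  x = λ² - 37 - 56 = 1936 - 93 ≡ 68; y = λ·(37 - 68) - 31 ≡ 25. → (68, 25)
5P: (68, 25) + (56, 15). λ = (15 - 25)/(56 - 68) ≡ 61/59 mod 71. 59⁻¹ ≡ 65 (mod 71) since 59·65 = 3835 ≡ 1, so λ ≡ 60.
  x = λ² - 68 - 56 = 3600 - 124 ≡ 68; y = λ·(68 - 68) - 25 ≡ 46. → (68, 46)
6P: (68, 46) + (56, 15). λ = (15 - 46)/(56 - 68) ≡ 40/59 mod 71. 59⁻¹ ≡ 65 (mod 71), so λ ≡ 44.
  x = λ² - 68 - 56 = 1936 - 124 ≡ 37; y = λ·(68 - 37) - 46 ≡ 40. → (37, 40)
7P: (37, 40) + (56, 15). λ = (15 - 40)/(56 - 37) ≡ 46/19 mod 71. 19⁻¹ ≡ 15 (mod 71), so λ ≡ 51.
  x = λ² - 37 - 56 = 2601 - 93 ≡ 23; y = λ·(37 - 23) - 40 ≡ 35. → (23, 35)
8P: (23, 35) + (56, 15). λ = (15 - 35)/(56 - 23) ≡ 51/33 mod 71. 33⁻¹ ≡ 28 (mod 71) since 33·28 = 924 ≡ 1, so λ ≡ 8.
  x = λ² - 23 - 56 = 64 - 79 ≡ 56; y = λ·(23 - 56) - 35 ≡ 56. → (56, 56)
9P: (56, 56) + (56, 15): same x and y₁ ≡ -y₂, so the sum is O.
9P = O, so the order is 9.

9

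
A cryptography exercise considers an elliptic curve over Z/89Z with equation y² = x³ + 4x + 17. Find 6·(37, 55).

Write Q = (37, 55).
Repeated addition: build up to 6Q.
2Q: tangent at (37, 55): λ = (3·37² + 4)/(2·55) ≡ 17/21. 21⁻¹ ≡ 17 (mod 89), so λ ≡ 17·17 ≡ 22.
  x = λ² - 37 - 37 = 484 - 74 ≡ 54; y = λ·(37 - 54) - 55 ≡ 16. → (54, 16)
3Q: (54, 16) + (37, 55). λ = (55 - 16)/(37 - 54) ≡ 39/72 mod 89. 72⁻¹ ≡ 68 (mod 89) since 72·68 = 4896 ≡ 1, so λ ≡ 71.
  x = λ² - 54 - 37 = 5041 - 91 ≡ 55; y = λ·(54 - 55) - 16 ≡ 2. → (55, 2)
4Q: (55, 2) + (37, 55). λ = (55 - 2)/(37 - 55) ≡ 53/71 mod 89. 71⁻¹ ≡ 84 (mod 89) since 71·84 = 5964 ≡ 1, so λ ≡ 2.
  x = λ² - 55 - 37 = 4 - 92 ≡ 1; y = λ·(55 - 1) - 2 ≡ 17. → (1, 17)
5Q: (1, 17) + (37, 55). λ = (55 - 17)/(37 - 1) ≡ 38/36 mod 89. 36⁻¹ ≡ 47 (mod 89) since 36·47 = 1692 ≡ 1, so λ ≡ 6.
  x = λ² - 1 - 37 = 36 - 38 ≡ 87; y = λ·(1 - 87) - 17 ≡ 1. → (87, 1)
6Q: (87, 1) + (37, 55). λ = (55 - 1)/(37 - 87) ≡ 54/39 mod 89. 39⁻¹ ≡ 16 (mod 89) since 39·16 = 624 ≡ 1, so λ ≡ 63.
  x = λ² - 87 - 37 = 3969 - 124 ≡ 18; y = λ·(87 - 18) - 1 ≡ 74. → (18, 74)

(18, 74)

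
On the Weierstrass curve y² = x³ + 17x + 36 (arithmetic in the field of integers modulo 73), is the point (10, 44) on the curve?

y² = 44² ≡ 38; x³ + 17x + 36 = 1206 ≡ 38 (mod 73). 38 = 38.

yes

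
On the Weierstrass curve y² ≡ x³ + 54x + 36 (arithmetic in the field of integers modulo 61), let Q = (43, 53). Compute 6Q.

Repeated addition: build up to 6Q.
2Q: tangent at (43, 53): λ = (3·43² + 54)/(2·53) ≡ 50/45. 45⁻¹ ≡ 19 (mod 61), so λ ≡ 50·19 ≡ 35.
  x = λ² - 43 - 43 = 1225 - 86 ≡ 41; y = λ·(43 - 41) - 53 ≡ 17. → (41, 17)
3Q: (41, 17) + (43, 53). λ = (53 - 17)/(43 - 41) ≡ 36/2 mod 61. 2⁻¹ ≡ 31 (mod 61), so λ ≡ 18.
  x = λ² - 41 - 43 = 324 - 84 ≡ 57; y = λ·(41 - 57) - 17 ≡ 0. → (57, 0)
4Q: (57, 0) + (43, 53). λ = (53 - 0)/(43 - 57) ≡ 53/47 mod 61. 47⁻¹ ≡ 13 (mod 61), so λ ≡ 18.
  x = λ² - 57 - 43 = 324 - 100 ≡ 41; y = λ·(57 - 41) - 0 ≡ 44. → (41, 44)
5Q: (41, 44) + (43, 53). λ = (53 - 44)/(43 - 41) ≡ 9/2 mod 61. 2⁻¹ ≡ 31 (mod 61) since 2·31 = 62 ≡ 1, so λ ≡ 35.
  x = λ² - 41 - 43 = 1225 - 84 ≡ 43; y = λ·(41 - 43) - 44 ≡ 8. → (43, 8)
6Q: (43, 8) + (43, 53): same x and y₁ ≡ -y₂, so the sum is 𝒪.

O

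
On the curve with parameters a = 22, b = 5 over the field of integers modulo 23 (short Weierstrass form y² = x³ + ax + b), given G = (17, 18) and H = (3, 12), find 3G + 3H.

First 3G:
Repeated addition: build up to 3G.
2G: tangent at (17, 18): λ = (3·17² + 22)/(2·18) ≡ 15/13. 13⁻¹ ≡ 16 (mod 23) since 13·16 = 208 ≡ 1, so λ ≡ 15·16 ≡ 10.
  x = λ² - 17 - 17 = 100 - 34 ≡ 20; y = λ·(17 - 20) - 18 ≡ 21. → (20, 21)
3G: (20, 21) + (17, 18). λ = (18 - 21)/(17 - 20) ≡ 20/20 mod 23. 20⁻¹ ≡ 15 (mod 23), so λ ≡ 1.
  x = λ² - 20 - 17 = 1 - 37 ≡ 10; y = λ·(20 - 10) - 21 ≡ 12. → (10, 12)
3G = (10, 12).
Next 3H:
Repeated addition: build up to 3H.
2H: tangent at (3, 12): λ = (3·3² + 22)/(2·12) ≡ 3/1. 1⁻¹ ≡ 1 (mod 23), so λ ≡ 3·1 ≡ 3.
  x = λ² - 3 - 3 = 9 - 6 ≡ 3; y = λ·(3 - 3) - 12 ≡ 11. → (3, 11)
3H: (3, 11) + (3, 12): same x and y₁ ≡ -y₂, so the sum is O.
3H = O.
Finally 3G + 3H:
(10, 12) + O = (10, 12) (identity).

(10, 12)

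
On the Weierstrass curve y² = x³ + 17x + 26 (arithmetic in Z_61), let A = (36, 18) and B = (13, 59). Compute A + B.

(53, 7)

(36, 18) + (13, 59). λ = (59 - 18)/(13 - 36) ≡ 41/38 mod 61. 38⁻¹ ≡ 53 (mod 61) since 38·53 = 2014 ≡ 1, so λ ≡ 38.
  x = λ² - 36 - 13 = 1444 - 49 ≡ 53; y = λ·(36 - 53) - 18 ≡ 7. → (53, 7)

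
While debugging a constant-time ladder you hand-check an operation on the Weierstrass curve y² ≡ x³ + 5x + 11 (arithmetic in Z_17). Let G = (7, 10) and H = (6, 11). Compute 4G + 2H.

(5, 5)

First 4G:
Repeated addition: build up to 4G.
2G: tangent at (7, 10): λ = (3·7² + 5)/(2·10) ≡ 16/3. 3⁻¹ ≡ 6 (mod 17) since 3·6 = 18 ≡ 1, so λ ≡ 16·6 ≡ 11.
  x = λ² - 7 - 7 = 121 - 14 ≡ 5; y = λ·(7 - 5) - 10 ≡ 12. → (5, 12)
3G: (5, 12) + (7, 10). λ = (10 - 12)/(7 - 5) ≡ 15/2 mod 17. 2⁻¹ ≡ 9 (mod 17) since 2·9 = 18 ≡ 1, so λ ≡ 16.
  x = λ² - 5 - 7 = 256 - 12 ≡ 6; y = λ·(5 - 6) - 12 ≡ 6. → (6, 6)
4G: (6, 6) + (7, 10). λ = (10 - 6)/(7 - 6) ≡ 4/1 mod 17. 1⁻¹ ≡ 1 (mod 17) since 1·1 = 1 ≡ 1, so λ ≡ 4.
  x = λ² - 6 - 7 = 16 - 13 ≡ 3; y = λ·(6 - 3) - 6 ≡ 6. → (3, 6)
4G = (3, 6).
Next 2H:
Repeated addition: build up to 2H.
2H: tangent at (6, 11): λ = (3·6² + 5)/(2·11) ≡ 11/5. 5⁻¹ ≡ 7 (mod 17) since 5·7 = 35 ≡ 1, so λ ≡ 11·7 ≡ 9.
  x = λ² - 6 - 6 = 81 - 12 ≡ 1; y = λ·(6 - 1) - 11 ≡ 0. → (1, 0)
2H = (1, 0).
Finally 4G + 2H:
(3, 6) + (1, 0). λ = (0 - 6)/(1 - 3) ≡ 11/15 mod 17. 15⁻¹ ≡ 8 (mod 17) since 15·8 = 120 ≡ 1, so λ ≡ 3.
  x = λ² - 3 - 1 = 9 - 4 ≡ 5; y = λ·(3 - 5) - 6 ≡ 5. → (5, 5)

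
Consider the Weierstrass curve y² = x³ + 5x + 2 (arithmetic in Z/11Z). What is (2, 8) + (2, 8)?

tangent at (2, 8): λ = (3·2² + 5)/(2·8) ≡ 6/5. 5⁻¹ ≡ 9 (mod 11) since 5·9 = 45 ≡ 1, so λ ≡ 6·9 ≡ 10.
  x = λ² - 2 - 2 = 100 - 4 ≡ 8; y = λ·(2 - 8) - 8 ≡ 9. → (8, 9)

(8, 9)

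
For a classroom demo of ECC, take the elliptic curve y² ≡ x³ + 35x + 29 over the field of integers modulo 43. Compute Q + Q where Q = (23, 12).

tangent at (23, 12): λ = (3·23² + 35)/(2·12) ≡ 31/24. 24⁻¹ ≡ 9 (mod 43), so λ ≡ 31·9 ≡ 21.
  x = λ² - 23 - 23 = 441 - 46 ≡ 8; y = λ·(23 - 8) - 12 ≡ 2. → (8, 2)

(8, 2)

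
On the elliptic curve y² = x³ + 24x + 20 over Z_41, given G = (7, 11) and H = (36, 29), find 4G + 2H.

(3, 18)

First 4G:
Repeated addition: build up to 4G.
2G: tangent at (7, 11): λ = (3·7² + 24)/(2·11) ≡ 7/22. 22⁻¹ ≡ 28 (mod 41) since 22·28 = 616 ≡ 1, so λ ≡ 7·28 ≡ 32.
  x = λ² - 7 - 7 = 1024 - 14 ≡ 26; y = λ·(7 - 26) - 11 ≡ 37. → (26, 37)
3G: (26, 37) + (7, 11). λ = (11 - 37)/(7 - 26) ≡ 15/22 mod 41. 22⁻¹ ≡ 28 (mod 41) since 22·28 = 616 ≡ 1, so λ ≡ 10.
  x = λ² - 26 - 7 = 100 - 33 ≡ 26; y = λ·(26 - 26) - 37 ≡ 4. → (26, 4)
4G: (26, 4) + (7, 11). λ = (11 - 4)/(7 - 26) ≡ 7/22 mod 41. 22⁻¹ ≡ 28 (mod 41) since 22·28 = 616 ≡ 1, so λ ≡ 32.
  x = λ² - 26 - 7 = 1024 - 33 ≡ 7; y = λ·(26 - 7) - 4 ≡ 30. → (7, 30)
4G = (7, 30).
Next 2H:
Repeated addition: build up to 2H.
2H: tangent at (36, 29): λ = (3·36² + 24)/(2·29) ≡ 17/17. 17⁻¹ ≡ 29 (mod 41), so λ ≡ 17·29 ≡ 1.
  x = λ² - 36 - 36 = 1 - 72 ≡ 11; y = λ·(36 - 11) - 29 ≡ 37. → (11, 37)
2H = (11, 37).
Finally 4G + 2H:
(7, 30) + (11, 37). λ = (37 - 30)/(11 - 7) ≡ 7/4 mod 41. 4⁻¹ ≡ 31 (mod 41), so λ ≡ 12.
  x = λ² - 7 - 11 = 144 - 18 ≡ 3; y = λ·(7 - 3) - 30 ≡ 18. → (3, 18)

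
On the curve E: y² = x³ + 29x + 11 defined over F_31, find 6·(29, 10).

(11, 24)

Write P = (29, 10).
Repeated addition: build up to 6P.
2P: tangent at (29, 10): λ = (3·29² + 29)/(2·10) ≡ 10/20. 20⁻¹ ≡ 14 (mod 31) since 20·14 = 280 ≡ 1, so λ ≡ 10·14 ≡ 16.
  x = λ² - 29 - 29 = 256 - 58 ≡ 12; y = λ·(29 - 12) - 10 ≡ 14. → (12, 14)
3P: (12, 14) + (29, 10). λ = (10 - 14)/(29 - 12) ≡ 27/17 mod 31. 17⁻¹ ≡ 11 (mod 31) since 17·11 = 187 ≡ 1, so λ ≡ 18.
  x = λ² - 12 - 29 = 324 - 41 ≡ 4; y = λ·(12 - 4) - 14 ≡ 6. → (4, 6)
4P: (4, 6) + (29, 10). λ = (10 - 6)/(29 - 4) ≡ 4/25 mod 31. 25⁻¹ ≡ 5 (mod 31) since 25·5 = 125 ≡ 1, so λ ≡ 20.
  x = λ² - 4 - 29 = 400 - 33 ≡ 26; y = λ·(4 - 26) - 6 ≡ 19. → (26, 19)
5P: (26, 19) + (29, 10). λ = (10 - 19)/(29 - 26) ≡ 22/3 mod 31. 3⁻¹ ≡ 21 (mod 31), so λ ≡ 28.
  x = λ² - 26 - 29 = 784 - 55 ≡ 16; y = λ·(26 - 16) - 19 ≡ 13. → (16, 13)
6P: (16, 13) + (29, 10). λ = (10 - 13)/(29 - 16) ≡ 28/13 mod 31. 13⁻¹ ≡ 12 (mod 31), so λ ≡ 26.
  x = λ² - 16 - 29 = 676 - 45 ≡ 11; y = λ·(16 - 11) - 13 ≡ 24. → (11, 24)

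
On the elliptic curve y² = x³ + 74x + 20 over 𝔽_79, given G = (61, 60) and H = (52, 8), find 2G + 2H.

First 2G:
Repeated addition: build up to 2G.
2G: tangent at (61, 60): λ = (3·61² + 74)/(2·60) ≡ 19/41. 41⁻¹ ≡ 27 (mod 79), so λ ≡ 19·27 ≡ 39.
  x = λ² - 61 - 61 = 1521 - 122 ≡ 56; y = λ·(61 - 56) - 60 ≡ 56. → (56, 56)
2G = (56, 56).
Next 2H:
Repeated addition: build up to 2H.
2H: tangent at (52, 8): λ = (3·52² + 74)/(2·8) ≡ 49/16. 16⁻¹ ≡ 5 (mod 79) since 16·5 = 80 ≡ 1, so λ ≡ 49·5 ≡ 8.
  x = λ² - 52 - 52 = 64 - 104 ≡ 39; y = λ·(52 - 39) - 8 ≡ 17. → (39, 17)
2H = (39, 17).
Finally 2G + 2H:
(56, 56) + (39, 17). λ = (17 - 56)/(39 - 56) ≡ 40/62 mod 79. 62⁻¹ ≡ 65 (mod 79) since 62·65 = 4030 ≡ 1, so λ ≡ 72.
  x = λ² - 56 - 39 = 5184 - 95 ≡ 33; y = λ·(56 - 33) - 56 ≡ 20. → (33, 20)

(33, 20)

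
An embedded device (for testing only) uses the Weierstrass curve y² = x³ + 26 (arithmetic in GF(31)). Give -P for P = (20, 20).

-(20, 20) = (20, -20 mod 31) = (20, 11).

(20, 11)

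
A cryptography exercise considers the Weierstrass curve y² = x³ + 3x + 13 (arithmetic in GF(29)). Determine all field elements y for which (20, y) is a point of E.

none

x³ + 3x + 13 = 8073 ≡ 11 (mod 29).
11 is a non-residue mod 29; no y exists.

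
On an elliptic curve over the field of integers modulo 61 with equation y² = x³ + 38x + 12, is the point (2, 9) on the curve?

y² = 9² ≡ 20; x³ + 38x + 12 = 96 ≡ 35 (mod 61). 20 ≠ 35.

no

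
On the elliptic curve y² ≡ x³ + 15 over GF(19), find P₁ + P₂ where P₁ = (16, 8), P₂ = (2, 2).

(16, 8) + (2, 2). λ = (2 - 8)/(2 - 16) ≡ 13/5 mod 19. 5⁻¹ ≡ 4 (mod 19), so λ ≡ 14.
  x = λ² - 16 - 2 = 196 - 18 ≡ 7; y = λ·(16 - 7) - 8 ≡ 4. → (7, 4)

(7, 4)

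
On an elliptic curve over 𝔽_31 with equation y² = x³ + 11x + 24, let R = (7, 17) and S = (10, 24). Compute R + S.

(7, 17) + (10, 24). λ = (24 - 17)/(10 - 7) ≡ 7/3 mod 31. 3⁻¹ ≡ 21 (mod 31) since 3·21 = 63 ≡ 1, so λ ≡ 23.
  x = λ² - 7 - 10 = 529 - 17 ≡ 16; y = λ·(7 - 16) - 17 ≡ 24. → (16, 24)

(16, 24)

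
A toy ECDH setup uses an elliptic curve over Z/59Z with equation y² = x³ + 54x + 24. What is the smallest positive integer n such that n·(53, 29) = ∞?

2P: tangent at (53, 29): λ = (3·53² + 54)/(2·29) ≡ 44/58. 58⁻¹ ≡ 58 (mod 59) since 58·58 = 3364 ≡ 1, so λ ≡ 44·58 ≡ 15.
  x = λ² - 53 - 53 = 225 - 106 ≡ 1; y = λ·(53 - 1) - 29 ≡ 43. → (1, 43)
3P: (1, 43) + (53, 29). λ = (29 - 43)/(53 - 1) ≡ 45/52 mod 59. 52⁻¹ ≡ 42 (mod 59), so λ ≡ 2.
  x = λ² - 1 - 53 = 4 - 54 ≡ 9; y = λ·(1 - 9) - 43 ≡ 0. → (9, 0)
4P: (9, 0) + (53, 29). λ = (29 - 0)/(53 - 9) ≡ 29/44 mod 59. 44⁻¹ ≡ 55 (mod 59) since 44·55 = 2420 ≡ 1, so λ ≡ 2.
  x = λ² - 9 - 53 = 4 - 62 ≡ 1; y = λ·(9 - 1) - 0 ≡ 16. → (1, 16)
5P: (1, 16) + (53, 29). λ = (29 - 16)/(53 - 1) ≡ 13/52 mod 59. 52⁻¹ ≡ 42 (mod 59) since 52·42 = 2184 ≡ 1, so λ ≡ 15.
  x = λ² - 1 - 53 = 225 - 54 ≡ 53; y = λ·(1 - 53) - 16 ≡ 30. → (53, 30)
6P: (53, 30) + (53, 29): same x and y₁ ≡ -y₂, so the sum is ∞.
6P = ∞, so the order is 6.

6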